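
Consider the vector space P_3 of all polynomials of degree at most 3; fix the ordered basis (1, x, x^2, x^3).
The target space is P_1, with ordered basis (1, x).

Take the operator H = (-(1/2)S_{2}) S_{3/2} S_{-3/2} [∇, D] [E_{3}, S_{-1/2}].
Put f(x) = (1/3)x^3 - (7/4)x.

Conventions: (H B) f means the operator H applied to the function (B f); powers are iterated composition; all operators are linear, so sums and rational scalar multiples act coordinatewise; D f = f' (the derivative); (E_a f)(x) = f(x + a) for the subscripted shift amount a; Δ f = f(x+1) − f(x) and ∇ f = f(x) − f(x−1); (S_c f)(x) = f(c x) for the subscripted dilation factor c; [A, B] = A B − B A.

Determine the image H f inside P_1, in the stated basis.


g(x) = 0

S_{-1/2} f = -(1/24)x^3 + (7/8)x
E_{3} S_{-1/2} f = -(1/24)x^3 - (3/8)x^2 - (1/4)x + 3/2
E_{3} f = (1/3)x^3 + 3x^2 + (29/4)x + 15/4
S_{-1/2} E_{3} f = -(1/24)x^3 + (3/4)x^2 - (29/8)x + 15/4
[E_{3}, S_{-1/2}] f = -(9/8)x^2 + (27/8)x - 9/4
D [E_{3}, S_{-1/2}] f = -(9/4)x + 27/8
∇ D [E_{3}, S_{-1/2}] f = -9/4
∇ [E_{3}, S_{-1/2}] f = -(9/4)x + 9/2
D ∇ [E_{3}, S_{-1/2}] f = -9/4
[∇, D] [E_{3}, S_{-1/2}] f = 0
S_{-3/2} [∇, D] [E_{3}, S_{-1/2}] f = 0
S_{3/2} S_{-3/2} [∇, D] [E_{3}, S_{-1/2}] f = 0
S_{2} (S_{3/2} S_{-3/2}) [∇, D] [E_{3}, S_{-1/2}] f = 0
(-(1/2)S_{2}) (S_{3/2} S_{-3/2}) [∇, D] [E_{3}, S_{-1/2}] f = 0


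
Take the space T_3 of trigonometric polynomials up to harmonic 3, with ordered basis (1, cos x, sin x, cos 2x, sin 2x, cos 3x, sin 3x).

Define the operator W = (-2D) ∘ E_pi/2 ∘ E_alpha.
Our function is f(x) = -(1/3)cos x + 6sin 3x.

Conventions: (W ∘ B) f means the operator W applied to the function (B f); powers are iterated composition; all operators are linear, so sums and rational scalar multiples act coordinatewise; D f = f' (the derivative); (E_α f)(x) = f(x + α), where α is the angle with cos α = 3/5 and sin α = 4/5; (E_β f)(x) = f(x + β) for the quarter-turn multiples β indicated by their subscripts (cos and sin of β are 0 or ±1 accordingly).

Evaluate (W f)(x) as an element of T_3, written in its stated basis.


E_alpha f = -(1/5)cos x + (4/15)sin x + (264/125)cos 3x - (702/125)sin 3x
E_pi/2 E_alpha f = (4/15)cos x + (1/5)sin x + (702/125)cos 3x + (264/125)sin 3x
D E_pi/2 E_alpha f = (1/5)cos x - (4/15)sin x + (792/125)cos 3x - (2106/125)sin 3x
(-2D) E_pi/2 E_alpha f = -(2/5)cos x + (8/15)sin x - (1584/125)cos 3x + (4212/125)sin 3x

the image equals g(x) = -(2/5)cos x + (8/15)sin x - (1584/125)cos 3x + (4212/125)sin 3x


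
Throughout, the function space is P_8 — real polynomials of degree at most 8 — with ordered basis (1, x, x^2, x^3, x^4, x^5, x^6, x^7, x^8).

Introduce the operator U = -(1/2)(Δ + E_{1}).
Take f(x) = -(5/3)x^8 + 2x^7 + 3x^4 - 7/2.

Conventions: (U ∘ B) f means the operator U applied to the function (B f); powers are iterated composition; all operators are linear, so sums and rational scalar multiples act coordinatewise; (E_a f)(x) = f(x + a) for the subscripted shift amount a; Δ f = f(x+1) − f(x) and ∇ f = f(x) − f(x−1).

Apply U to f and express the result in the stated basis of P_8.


the image equals g(x) = (5/6)x^8 + (37/3)x^7 + (98/3)x^6 + (154/3)x^5 + (271/6)x^4 + (34/3)x^3 - (40/3)x^2 - (38/3)x - 19/12

Δ f = -(40/3)x^7 - (98/3)x^6 - (154/3)x^5 - (140/3)x^4 - (34/3)x^3 + (40/3)x^2 + (38/3)x + 10/3
E_{1} f = -(5/3)x^8 - (34/3)x^7 - (98/3)x^6 - (154/3)x^5 - (131/3)x^4 - (34/3)x^3 + (40/3)x^2 + (38/3)x - 1/6
(Δ + E_{1}) f = -(5/3)x^8 - (74/3)x^7 - (196/3)x^6 - (308/3)x^5 - (271/3)x^4 - (68/3)x^3 + (80/3)x^2 + (76/3)x + 19/6
(-(1/2)(Δ + E_{1})) f = (5/6)x^8 + (37/3)x^7 + (98/3)x^6 + (154/3)x^5 + (271/6)x^4 + (34/3)x^3 - (40/3)x^2 - (38/3)x - 19/12


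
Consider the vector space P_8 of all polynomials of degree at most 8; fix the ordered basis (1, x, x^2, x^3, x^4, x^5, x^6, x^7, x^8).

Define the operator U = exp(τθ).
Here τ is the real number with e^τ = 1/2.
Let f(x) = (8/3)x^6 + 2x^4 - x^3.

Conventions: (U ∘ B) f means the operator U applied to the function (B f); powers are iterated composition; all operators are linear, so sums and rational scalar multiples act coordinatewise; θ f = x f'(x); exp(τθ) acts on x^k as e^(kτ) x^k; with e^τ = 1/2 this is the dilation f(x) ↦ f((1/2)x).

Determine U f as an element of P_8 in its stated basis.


exp(τθ) x^k = e^(kτ) x^k; with e^τ = 1/2 this sends x^k to (1/2)^k x^k
x^3 ↦ 1/8 x^3
x^4 ↦ 1/16 x^4
x^6 ↦ 1/64 x^6
applying this coordinatewise to f: exp(τθ) f = (1/24)x^6 + (1/8)x^4 - (1/8)x^3

the image equals g(x) = (1/24)x^6 + (1/8)x^4 - (1/8)x^3


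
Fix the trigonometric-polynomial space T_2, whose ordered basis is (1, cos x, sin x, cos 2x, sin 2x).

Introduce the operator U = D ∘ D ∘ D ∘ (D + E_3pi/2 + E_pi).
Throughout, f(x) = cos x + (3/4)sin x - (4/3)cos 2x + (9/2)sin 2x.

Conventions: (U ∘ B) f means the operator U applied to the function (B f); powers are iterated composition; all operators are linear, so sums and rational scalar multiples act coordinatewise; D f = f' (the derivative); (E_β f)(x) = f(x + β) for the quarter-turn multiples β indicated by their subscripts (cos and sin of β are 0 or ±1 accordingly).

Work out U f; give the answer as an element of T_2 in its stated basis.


D f = (3/4)cos x - sin x + 9cos 2x + (8/3)sin 2x
E_3pi/2 f = -(3/4)cos x + sin x + (4/3)cos 2x - (9/2)sin 2x
E_pi f = -cos x - (3/4)sin x - (4/3)cos 2x + (9/2)sin 2x
(D + E_3pi/2 + E_pi) f = -cos x - (3/4)sin x + 9cos 2x + (8/3)sin 2x
D (D + E_3pi/2 + E_pi) f = -(3/4)cos x + sin x + (16/3)cos 2x - 18sin 2x
D (D ∘ (D + E_3pi/2 + E_pi)) f = cos x + (3/4)sin x - 36cos 2x - (32/3)sin 2x
D D (D ∘ (D + E_3pi/2 + E_pi)) f = (3/4)cos x - sin x - (64/3)cos 2x + 72sin 2x

the image equals g(x) = (3/4)cos x - sin x - (64/3)cos 2x + 72sin 2x


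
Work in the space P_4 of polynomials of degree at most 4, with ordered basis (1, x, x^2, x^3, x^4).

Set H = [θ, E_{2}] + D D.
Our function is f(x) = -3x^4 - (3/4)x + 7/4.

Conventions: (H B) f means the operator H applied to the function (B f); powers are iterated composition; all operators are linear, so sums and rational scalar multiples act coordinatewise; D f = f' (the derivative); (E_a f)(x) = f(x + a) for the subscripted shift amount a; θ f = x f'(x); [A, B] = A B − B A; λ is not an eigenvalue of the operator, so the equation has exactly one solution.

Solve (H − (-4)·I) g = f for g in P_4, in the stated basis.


write g with unknown coordinates in the stated basis and equate coefficients in (H − (-4)·I) g = f
solving from the highest basis element down gives g = -(3/4)x^4 - (3/2)x^3 - 9x^2 - (543/16)x - 1633/32
check: H g = 6x^3 + 36x^2 + 135x + 1647/8
so H g − (-4)·g = -3x^4 - (3/4)x + 7/4 = f ✓

the result is g(x) = -(3/4)x^4 - (3/2)x^3 - 9x^2 - (543/16)x - 1633/32


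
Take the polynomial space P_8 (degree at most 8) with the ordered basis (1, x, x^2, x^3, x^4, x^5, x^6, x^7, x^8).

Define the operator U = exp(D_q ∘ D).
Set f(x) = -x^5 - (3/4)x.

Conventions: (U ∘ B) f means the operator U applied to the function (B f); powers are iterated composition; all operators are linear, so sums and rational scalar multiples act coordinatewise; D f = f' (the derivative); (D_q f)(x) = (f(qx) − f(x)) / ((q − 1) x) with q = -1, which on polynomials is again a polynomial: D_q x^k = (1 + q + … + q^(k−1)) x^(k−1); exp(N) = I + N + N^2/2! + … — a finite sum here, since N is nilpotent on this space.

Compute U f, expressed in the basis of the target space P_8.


the image equals g(x) = -x^5 - (3/4)x

the series for exp(D_q ∘ D) f terminates at order 0
exp(D_q ∘ D) f = -x^5 - (3/4)x


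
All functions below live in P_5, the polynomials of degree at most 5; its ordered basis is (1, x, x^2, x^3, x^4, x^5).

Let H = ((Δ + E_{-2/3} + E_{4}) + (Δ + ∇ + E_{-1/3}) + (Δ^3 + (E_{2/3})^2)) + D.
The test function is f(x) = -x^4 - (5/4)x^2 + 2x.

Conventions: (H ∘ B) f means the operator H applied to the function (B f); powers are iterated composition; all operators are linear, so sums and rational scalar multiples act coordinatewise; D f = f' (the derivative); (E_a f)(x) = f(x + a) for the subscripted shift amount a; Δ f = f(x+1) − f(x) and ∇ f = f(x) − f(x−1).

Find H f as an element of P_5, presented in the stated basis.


g(x) = -4x^4 - (100/3)x^3 - 121x^2 - (16901/54)x - 16409/54

Δ f = -4x^3 - 6x^2 - (13/2)x - 1/4
E_{-2/3} f = -x^4 + (8/3)x^3 - (47/12)x^2 + (131/27)x - 169/81
E_{4} f = -x^4 - 16x^3 - (389/4)x^2 - 264x - 268
(Δ + E_{-2/3} + E_{4}) f = -2x^4 - (52/3)x^3 - (643/6)x^2 - (14345/54)x - 87589/324
Δ f = -4x^3 - 6x^2 - (13/2)x - 1/4
∇ f = -4x^3 + 6x^2 - (13/2)x + 17/4
E_{-1/3} f = -x^4 + (4/3)x^3 - (23/12)x^2 + (161/54)x - 265/324
(Δ + ∇ + E_{-1/3}) f = -x^4 - (20/3)x^3 - (23/12)x^2 - (541/54)x + 1031/324
Δ f = -4x^3 - 6x^2 - (13/2)x - 1/4
Δ Δ f = -12x^2 - 24x - 33/2
Δ Δ Δ f = -24x - 36
E_{2/3} f = -x^4 - (8/3)x^3 - (47/12)x^2 - (23/27)x + 47/81
E_{2/3} E_{2/3} f = -x^4 - (16/3)x^3 - (143/12)x^2 - (292/27)x - 220/81
(Δ^3 + (E_{2/3})^2) f = -x^4 - (16/3)x^3 - (143/12)x^2 - (940/27)x - 3136/81
((Δ + E_{-2/3} + E_{4}) + (Δ + ∇ + E_{-1/3}) + (Δ^3 + (E_{2/3})^2)) f = -4x^4 - (88/3)x^3 - 121x^2 - (8383/27)x - 16517/54
D f = -4x^3 - (5/2)x + 2
(((Δ + E_{-2/3} + E_{4}) + (Δ + ∇ + E_{-1/3}) + (Δ^3 + (E_{2/3})^2)) + D) f = -4x^4 - (100/3)x^3 - 121x^2 - (16901/54)x - 16409/54


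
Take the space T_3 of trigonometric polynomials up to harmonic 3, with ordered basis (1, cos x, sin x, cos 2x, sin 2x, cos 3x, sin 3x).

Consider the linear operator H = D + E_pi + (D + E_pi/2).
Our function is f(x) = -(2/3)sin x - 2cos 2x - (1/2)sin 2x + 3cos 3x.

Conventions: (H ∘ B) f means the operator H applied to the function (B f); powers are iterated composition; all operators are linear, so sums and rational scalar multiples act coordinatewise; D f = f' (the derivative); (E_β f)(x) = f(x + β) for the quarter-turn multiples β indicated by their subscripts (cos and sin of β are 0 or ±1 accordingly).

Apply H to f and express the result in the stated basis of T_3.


g(x) = -2cos x + (2/3)sin x - 2cos 2x + 8sin 2x - 3cos 3x - 15sin 3x

D f = -(2/3)cos x - cos 2x + 4sin 2x - 9sin 3x
E_pi f = (2/3)sin x - 2cos 2x - (1/2)sin 2x - 3cos 3x
D f = -(2/3)cos x - cos 2x + 4sin 2x - 9sin 3x
E_pi/2 f = -(2/3)cos x + 2cos 2x + (1/2)sin 2x + 3sin 3x
(D + E_pi/2) f = -(4/3)cos x + cos 2x + (9/2)sin 2x - 6sin 3x
(D + E_pi + (D + E_pi/2)) f = -2cos x + (2/3)sin x - 2cos 2x + 8sin 2x - 3cos 3x - 15sin 3x


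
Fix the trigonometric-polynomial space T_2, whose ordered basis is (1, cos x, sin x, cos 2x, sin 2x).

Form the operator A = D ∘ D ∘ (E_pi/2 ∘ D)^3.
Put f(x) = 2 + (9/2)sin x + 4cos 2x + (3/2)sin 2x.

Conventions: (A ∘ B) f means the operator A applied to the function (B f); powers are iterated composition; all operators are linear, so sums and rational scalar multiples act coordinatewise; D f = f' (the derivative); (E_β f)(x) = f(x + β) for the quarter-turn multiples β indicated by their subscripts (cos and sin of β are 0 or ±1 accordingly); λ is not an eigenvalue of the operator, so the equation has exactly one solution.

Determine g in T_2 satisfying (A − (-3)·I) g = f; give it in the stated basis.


the result is g(x) = 2/3 + (9/8)sin x + (60/1033)cos 2x - (247/2066)sin 2x

write g with unknown coordinates in the stated basis and equate coefficients in (A − (-3)·I) g = f
solving from the highest basis element down gives g = 2/3 + (9/8)sin x + (60/1033)cos 2x - (247/2066)sin 2x
check: A g = (9/8)sin x + (3952/1033)cos 2x + (1920/1033)sin 2x
so A g − (-3)·g = 2 + (9/2)sin x + 4cos 2x + (3/2)sin 2x = f ✓


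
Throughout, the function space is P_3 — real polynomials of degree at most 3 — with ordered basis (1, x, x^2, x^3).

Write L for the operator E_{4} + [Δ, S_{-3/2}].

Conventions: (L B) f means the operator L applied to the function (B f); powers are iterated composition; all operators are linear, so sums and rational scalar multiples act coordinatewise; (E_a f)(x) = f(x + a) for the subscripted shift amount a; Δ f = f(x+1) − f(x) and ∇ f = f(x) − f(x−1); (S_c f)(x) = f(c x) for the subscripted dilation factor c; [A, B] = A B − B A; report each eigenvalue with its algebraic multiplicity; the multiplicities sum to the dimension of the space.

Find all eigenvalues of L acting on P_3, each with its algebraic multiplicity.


image of 1: 1
image of x: x + 3/2
image of x^2: x^2 + (31/2)x + 69/4
image of x^3: x^3 - (39/8)x^2 + (339/8)x + 477/8
the matrix is upper triangular; its diagonal is (1, 1, 1, 1)
for a triangular matrix the eigenvalues are the diagonal entries, with algebraic multiplicity their repetition count

λ = 1 (multiplicity 4)


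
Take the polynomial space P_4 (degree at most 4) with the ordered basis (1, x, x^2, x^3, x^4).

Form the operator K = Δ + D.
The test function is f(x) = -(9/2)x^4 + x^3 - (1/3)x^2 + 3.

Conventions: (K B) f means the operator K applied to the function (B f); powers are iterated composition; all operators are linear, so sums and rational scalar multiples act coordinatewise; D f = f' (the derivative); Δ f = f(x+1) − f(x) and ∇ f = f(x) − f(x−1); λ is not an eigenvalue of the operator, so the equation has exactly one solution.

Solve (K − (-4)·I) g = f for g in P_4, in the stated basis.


write g with unknown coordinates in the stated basis and equate coefficients in (K − (-4)·I) g = f
solving from the highest basis element down gives g = -(9/8)x^4 + (5/2)x^3 - (103/48)x^2 + (67/48)x + 47/192
check: K g = -9x^3 + (33/4)x^2 - (67/12)x + 97/48
so K g − (-4)·g = -(9/2)x^4 + x^3 - (1/3)x^2 + 3 = f ✓

the result is g(x) = -(9/8)x^4 + (5/2)x^3 - (103/48)x^2 + (67/48)x + 47/192


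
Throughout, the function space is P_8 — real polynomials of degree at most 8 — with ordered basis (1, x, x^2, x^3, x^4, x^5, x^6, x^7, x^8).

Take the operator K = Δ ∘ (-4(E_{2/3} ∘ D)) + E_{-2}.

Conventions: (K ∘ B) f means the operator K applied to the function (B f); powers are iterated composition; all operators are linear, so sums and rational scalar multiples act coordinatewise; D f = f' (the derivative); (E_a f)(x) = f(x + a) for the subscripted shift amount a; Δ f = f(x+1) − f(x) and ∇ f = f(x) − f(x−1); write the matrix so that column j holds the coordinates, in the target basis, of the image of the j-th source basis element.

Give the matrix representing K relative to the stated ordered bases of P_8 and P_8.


image of 1: 1
image of x: x - 2
image of x^2: x^2 - 4x - 4
image of x^3: x^3 - 6x^2 - 12x - 36
image of x^4: x^4 - 8x^3 - 24x^2 - 144x - 160/3
image of x^5: x^5 - 10x^4 - 40x^3 - 360x^2 - (800/3)x - 4924/27
image of x^6: x^6 - 12x^5 - 60x^4 - 720x^3 - 800x^2 - (9848/9)x - 6520/27
image of x^7: x^7 - 14x^6 - 84x^5 - 1260x^4 - (5600/3)x^3 - (34468/9)x^2 - (45640/27)x - 58780/81
image of x^8: x^8 - 16x^7 - 112x^6 - 2016x^5 - (11200/3)x^4 - (275744/27)x^3 - (182560/27)x^2 - (470240/81)x - 645344/729
each image's coordinates form column j of the matrix

the matrix is [[1, -2, -4, -36, -160/3, -4924/27, -6520/27, -58780/81, -645344/729]; [0, 1, -4, -12, -144, -800/3, -9848/9, -45640/27, -470240/81]; [0, 0, 1, -6, -24, -360, -800, -34468/9, -182560/27]; [0, 0, 0, 1, -8, -40, -720, -5600/3, -275744/27]; [0, 0, 0, 0, 1, -10, -60, -1260, -11200/3]; [0, 0, 0, 0, 0, 1, -12, -84, -2016]; [0, 0, 0, 0, 0, 0, 1, -14, -112]; [0, 0, 0, 0, 0, 0, 0, 1, -16]; [0, 0, 0, 0, 0, 0, 0, 0, 1]] (rows listed top to bottom)


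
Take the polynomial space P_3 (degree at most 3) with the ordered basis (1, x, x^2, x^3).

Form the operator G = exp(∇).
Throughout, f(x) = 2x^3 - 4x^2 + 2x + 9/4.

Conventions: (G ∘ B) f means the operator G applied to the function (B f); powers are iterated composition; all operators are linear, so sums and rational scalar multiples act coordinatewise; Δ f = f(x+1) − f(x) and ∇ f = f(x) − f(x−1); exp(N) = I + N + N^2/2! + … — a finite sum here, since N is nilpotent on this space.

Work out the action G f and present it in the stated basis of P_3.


order-1 term: 6x^2 - 14x + 8
order-2 term: 6x - 10
order-3 term: 2
the series for exp(∇) f terminates at order 3
exp(∇) f = 2x^3 + 2x^2 - 6x + 9/4

the image equals g(x) = 2x^3 + 2x^2 - 6x + 9/4


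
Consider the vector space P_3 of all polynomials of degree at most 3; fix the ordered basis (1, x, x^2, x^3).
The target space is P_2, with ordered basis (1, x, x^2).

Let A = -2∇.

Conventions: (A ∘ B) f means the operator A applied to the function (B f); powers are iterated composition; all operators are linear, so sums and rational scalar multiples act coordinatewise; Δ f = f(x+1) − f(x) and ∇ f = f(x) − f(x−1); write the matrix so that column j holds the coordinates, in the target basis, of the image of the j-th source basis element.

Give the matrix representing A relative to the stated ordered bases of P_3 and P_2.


image of 1: 0
image of x: -2
image of x^2: -4x + 2
image of x^3: -6x^2 + 6x - 2
each image's coordinates form column j of the matrix

the matrix is [[0, -2, 2, -2]; [0, 0, -4, 6]; [0, 0, 0, -6]] (rows listed top to bottom)


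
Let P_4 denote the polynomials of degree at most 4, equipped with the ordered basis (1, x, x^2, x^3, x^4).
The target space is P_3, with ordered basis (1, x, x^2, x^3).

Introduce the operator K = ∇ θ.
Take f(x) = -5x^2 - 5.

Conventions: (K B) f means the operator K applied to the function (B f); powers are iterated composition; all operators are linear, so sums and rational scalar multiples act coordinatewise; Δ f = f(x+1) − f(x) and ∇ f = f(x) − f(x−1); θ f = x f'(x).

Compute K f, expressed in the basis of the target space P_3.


g(x) = -20x + 10

θ f = -10x^2
∇ θ f = -20x + 10


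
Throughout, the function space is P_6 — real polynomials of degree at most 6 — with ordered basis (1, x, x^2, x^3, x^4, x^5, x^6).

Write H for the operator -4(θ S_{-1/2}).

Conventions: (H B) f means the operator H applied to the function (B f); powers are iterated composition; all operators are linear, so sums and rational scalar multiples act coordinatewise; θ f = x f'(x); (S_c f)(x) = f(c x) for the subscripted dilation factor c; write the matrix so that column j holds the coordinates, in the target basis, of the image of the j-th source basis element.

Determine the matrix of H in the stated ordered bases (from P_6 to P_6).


image of 1: 0
image of x: 2x
image of x^2: -2x^2
image of x^3: (3/2)x^3
image of x^4: -x^4
image of x^5: (5/8)x^5
image of x^6: -(3/8)x^6
each image's coordinates form column j of the matrix

the matrix is [[0, 0, 0, 0, 0, 0, 0]; [0, 2, 0, 0, 0, 0, 0]; [0, 0, -2, 0, 0, 0, 0]; [0, 0, 0, 3/2, 0, 0, 0]; [0, 0, 0, 0, -1, 0, 0]; [0, 0, 0, 0, 0, 5/8, 0]; [0, 0, 0, 0, 0, 0, -3/8]] (rows listed top to bottom)


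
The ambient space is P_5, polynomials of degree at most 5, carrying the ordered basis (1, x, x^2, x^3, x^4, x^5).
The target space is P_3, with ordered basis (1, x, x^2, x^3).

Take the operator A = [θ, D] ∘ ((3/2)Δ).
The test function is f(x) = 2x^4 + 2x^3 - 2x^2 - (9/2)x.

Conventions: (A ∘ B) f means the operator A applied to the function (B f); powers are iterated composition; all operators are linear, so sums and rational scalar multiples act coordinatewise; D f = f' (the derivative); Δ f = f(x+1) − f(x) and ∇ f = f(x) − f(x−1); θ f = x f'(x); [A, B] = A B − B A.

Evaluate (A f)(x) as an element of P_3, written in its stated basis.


Δ f = 8x^3 + 18x^2 + 10x - 5/2
((3/2)Δ) f = 12x^3 + 27x^2 + 15x - 15/4
D ((3/2)Δ) f = 36x^2 + 54x + 15
θ D ((3/2)Δ) f = 72x^2 + 54x
θ ((3/2)Δ) f = 36x^3 + 54x^2 + 15x
D θ ((3/2)Δ) f = 108x^2 + 108x + 15
[θ, D] ((3/2)Δ) f = -36x^2 - 54x - 15

the image equals g(x) = -36x^2 - 54x - 15


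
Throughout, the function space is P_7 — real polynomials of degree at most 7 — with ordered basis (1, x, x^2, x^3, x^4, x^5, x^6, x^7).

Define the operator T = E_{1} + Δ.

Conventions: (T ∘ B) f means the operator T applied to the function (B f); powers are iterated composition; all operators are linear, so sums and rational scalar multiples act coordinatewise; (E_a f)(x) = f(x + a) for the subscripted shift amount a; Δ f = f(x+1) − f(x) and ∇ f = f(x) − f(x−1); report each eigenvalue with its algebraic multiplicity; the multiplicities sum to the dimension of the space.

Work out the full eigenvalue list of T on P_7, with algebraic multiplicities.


image of 1: 1
image of x: x + 2
image of x^2: x^2 + 4x + 2
image of x^3: x^3 + 6x^2 + 6x + 2
image of x^4: x^4 + 8x^3 + 12x^2 + 8x + 2
image of x^5: x^5 + 10x^4 + 20x^3 + 20x^2 + 10x + 2
image of x^6: x^6 + 12x^5 + 30x^4 + 40x^3 + 30x^2 + 12x + 2
image of x^7: x^7 + 14x^6 + 42x^5 + 70x^4 + 70x^3 + 42x^2 + 14x + 2
the matrix is upper triangular; its diagonal is (1, 1, 1, 1, 1, 1, 1, 1)
for a triangular matrix the eigenvalues are the diagonal entries, with algebraic multiplicity their repetition count

λ = 1 (multiplicity 8)


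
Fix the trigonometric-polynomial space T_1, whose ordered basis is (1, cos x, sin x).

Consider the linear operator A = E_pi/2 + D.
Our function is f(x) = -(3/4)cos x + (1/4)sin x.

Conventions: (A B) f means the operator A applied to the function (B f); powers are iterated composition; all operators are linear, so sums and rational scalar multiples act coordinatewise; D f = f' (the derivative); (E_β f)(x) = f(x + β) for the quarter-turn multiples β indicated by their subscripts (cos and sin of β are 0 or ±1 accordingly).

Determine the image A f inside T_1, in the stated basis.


E_pi/2 f = (1/4)cos x + (3/4)sin x
D f = (1/4)cos x + (3/4)sin x
(E_pi/2 + D) f = (1/2)cos x + (3/2)sin x

the image equals g(x) = (1/2)cos x + (3/2)sin x


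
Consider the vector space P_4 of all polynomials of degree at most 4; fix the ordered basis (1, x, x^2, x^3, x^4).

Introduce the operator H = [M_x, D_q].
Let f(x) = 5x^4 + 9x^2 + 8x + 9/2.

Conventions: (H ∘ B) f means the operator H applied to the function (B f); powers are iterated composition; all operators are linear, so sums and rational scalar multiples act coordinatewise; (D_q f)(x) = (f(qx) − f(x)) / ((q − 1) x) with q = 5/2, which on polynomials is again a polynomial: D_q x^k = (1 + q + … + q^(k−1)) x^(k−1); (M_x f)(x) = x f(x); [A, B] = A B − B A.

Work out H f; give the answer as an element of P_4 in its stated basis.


D_q f = (1015/8)x^3 + (63/2)x + 8
M_x D_q f = (1015/8)x^4 + (63/2)x^2 + 8x
M_x f = 5x^5 + 9x^3 + 8x^2 + (9/2)x
D_q M_x f = (5155/16)x^4 + (351/4)x^2 + 28x + 9/2
[M_x, D_q] f = -(3125/16)x^4 - (225/4)x^2 - 20x - 9/2

g(x) = -(3125/16)x^4 - (225/4)x^2 - 20x - 9/2


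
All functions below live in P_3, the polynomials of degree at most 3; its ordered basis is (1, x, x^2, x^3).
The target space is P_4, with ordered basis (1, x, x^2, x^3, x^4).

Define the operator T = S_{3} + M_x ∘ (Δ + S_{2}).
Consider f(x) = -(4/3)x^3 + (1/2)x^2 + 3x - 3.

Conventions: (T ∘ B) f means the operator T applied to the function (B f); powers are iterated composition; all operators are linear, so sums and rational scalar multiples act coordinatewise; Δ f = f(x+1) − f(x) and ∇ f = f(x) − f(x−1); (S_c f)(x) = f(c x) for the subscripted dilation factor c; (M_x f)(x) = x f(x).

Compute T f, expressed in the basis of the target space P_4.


the image equals g(x) = -(32/3)x^4 - 38x^3 + (15/2)x^2 + (49/6)x - 3

S_{3} f = -36x^3 + (9/2)x^2 + 9x - 3
Δ f = -4x^2 - 3x + 13/6
S_{2} f = -(32/3)x^3 + 2x^2 + 6x - 3
(Δ + S_{2}) f = -(32/3)x^3 - 2x^2 + 3x - 5/6
M_x (Δ + S_{2}) f = -(32/3)x^4 - 2x^3 + 3x^2 - (5/6)x
(S_{3} + M_x ∘ (Δ + S_{2})) f = -(32/3)x^4 - 38x^3 + (15/2)x^2 + (49/6)x - 3


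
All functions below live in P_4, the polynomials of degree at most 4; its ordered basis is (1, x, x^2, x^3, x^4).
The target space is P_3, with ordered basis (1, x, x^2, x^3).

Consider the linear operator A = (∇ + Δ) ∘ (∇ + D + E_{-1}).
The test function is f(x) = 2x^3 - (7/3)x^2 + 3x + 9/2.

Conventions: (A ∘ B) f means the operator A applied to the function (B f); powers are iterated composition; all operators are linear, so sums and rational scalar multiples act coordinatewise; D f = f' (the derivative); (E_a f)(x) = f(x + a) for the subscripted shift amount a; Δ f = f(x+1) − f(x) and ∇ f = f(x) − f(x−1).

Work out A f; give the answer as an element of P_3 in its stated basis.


∇ f = 6x^2 - (32/3)x + 22/3
D f = 6x^2 - (14/3)x + 3
E_{-1} f = 2x^3 - (25/3)x^2 + (41/3)x - 17/6
(∇ + D + E_{-1}) f = 2x^3 + (11/3)x^2 - (5/3)x + 15/2
∇ (∇ + D + E_{-1}) f = 6x^2 + (4/3)x - 10/3
Δ (∇ + D + E_{-1}) f = 6x^2 + (40/3)x + 4
(∇ + Δ) (∇ + D + E_{-1}) f = 12x^2 + (44/3)x + 2/3

the image equals g(x) = 12x^2 + (44/3)x + 2/3


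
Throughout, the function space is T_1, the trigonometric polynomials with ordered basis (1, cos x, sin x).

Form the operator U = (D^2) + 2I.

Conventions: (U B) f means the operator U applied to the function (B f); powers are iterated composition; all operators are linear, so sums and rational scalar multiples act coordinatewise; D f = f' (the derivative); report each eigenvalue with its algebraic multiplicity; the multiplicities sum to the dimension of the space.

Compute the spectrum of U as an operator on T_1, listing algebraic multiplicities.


λ = 1 (multiplicity 2), λ = 2 (multiplicity 1)

image of 1: 2
image of cos x: cos x
image of sin x: sin x
the matrix is diagonal; its diagonal is (2, 1, 1)
for a triangular matrix the eigenvalues are the diagonal entries, with algebraic multiplicity their repetition count


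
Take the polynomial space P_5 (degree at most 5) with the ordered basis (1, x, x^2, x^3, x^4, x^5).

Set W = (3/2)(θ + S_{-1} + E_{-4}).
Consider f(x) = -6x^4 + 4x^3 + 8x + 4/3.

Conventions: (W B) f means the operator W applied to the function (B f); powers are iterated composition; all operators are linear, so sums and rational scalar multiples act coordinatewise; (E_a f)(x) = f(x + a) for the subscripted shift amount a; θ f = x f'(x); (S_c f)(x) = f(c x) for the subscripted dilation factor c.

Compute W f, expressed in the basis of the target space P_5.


θ f = -24x^4 + 12x^3 + 8x
S_{-1} f = -6x^4 - 4x^3 - 8x + 4/3
E_{-4} f = -6x^4 + 100x^3 - 624x^2 + 1736x - 5468/3
(θ + S_{-1} + E_{-4}) f = -36x^4 + 108x^3 - 624x^2 + 1736x - 5464/3
((3/2)(θ + S_{-1} + E_{-4})) f = -54x^4 + 162x^3 - 936x^2 + 2604x - 2732

g(x) = -54x^4 + 162x^3 - 936x^2 + 2604x - 2732


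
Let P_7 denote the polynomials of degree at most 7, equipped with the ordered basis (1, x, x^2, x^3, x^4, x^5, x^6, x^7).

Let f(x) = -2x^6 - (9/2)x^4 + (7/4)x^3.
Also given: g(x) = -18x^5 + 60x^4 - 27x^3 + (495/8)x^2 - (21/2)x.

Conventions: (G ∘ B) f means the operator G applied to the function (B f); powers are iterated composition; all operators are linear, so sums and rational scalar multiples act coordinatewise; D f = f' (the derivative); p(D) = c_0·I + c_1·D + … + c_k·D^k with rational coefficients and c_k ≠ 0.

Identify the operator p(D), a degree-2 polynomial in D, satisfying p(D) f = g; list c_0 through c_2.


p(D) = (3/2)·D − D^2, i.e. c_0 = 0, c_1 = 3/2, c_2 = -1

D^0 f = -2x^6 - (9/2)x^4 + (7/4)x^3
D^1 f = -12x^5 - 18x^3 + (21/4)x^2
D^2 f = -60x^4 - 54x^2 + (21/2)x
matching coefficients of g against c_0 f + c_1 Df + … from the top degree down determines the c_i
solution: c_0 = 0, c_1 = 3/2, c_2 = -1


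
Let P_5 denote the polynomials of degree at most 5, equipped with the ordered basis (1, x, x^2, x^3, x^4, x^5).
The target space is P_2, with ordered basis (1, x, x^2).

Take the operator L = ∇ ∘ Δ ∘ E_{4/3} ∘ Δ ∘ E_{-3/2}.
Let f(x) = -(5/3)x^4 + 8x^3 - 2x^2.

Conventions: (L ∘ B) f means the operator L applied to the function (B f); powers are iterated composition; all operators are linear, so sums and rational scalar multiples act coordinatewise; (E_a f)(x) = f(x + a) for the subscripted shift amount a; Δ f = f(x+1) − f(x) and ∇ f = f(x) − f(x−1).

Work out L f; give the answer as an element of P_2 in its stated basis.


E_{-3/2} f = -(5/3)x^4 + 18x^3 - (121/2)x^2 + (165/2)x - 639/16
Δ E_{-3/2} f = -(20/3)x^3 + 44x^2 - (221/3)x + 115/3
E_{4/3} (Δ ∘ E_{-3/2}) f = -(20/3)x^3 + (52/3)x^2 + (73/9)x + 205/81
Δ E_{4/3} (Δ ∘ E_{-3/2}) f = -20x^2 + (44/3)x + 169/9
∇ Δ E_{4/3} (Δ ∘ E_{-3/2}) f = -40x + 104/3

g(x) = -40x + 104/3


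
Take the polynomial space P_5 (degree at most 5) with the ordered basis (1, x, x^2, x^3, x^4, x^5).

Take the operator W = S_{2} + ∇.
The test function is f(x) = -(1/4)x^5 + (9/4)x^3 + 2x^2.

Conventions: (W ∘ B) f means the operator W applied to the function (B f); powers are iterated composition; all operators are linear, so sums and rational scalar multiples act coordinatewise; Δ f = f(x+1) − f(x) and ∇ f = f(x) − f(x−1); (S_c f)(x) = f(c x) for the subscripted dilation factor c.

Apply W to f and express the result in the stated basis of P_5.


the result is g(x) = -8x^5 - (5/4)x^4 + (41/2)x^3 + (49/4)x^2 - (3/2)x

S_{2} f = -8x^5 + 18x^3 + 8x^2
∇ f = -(5/4)x^4 + (5/2)x^3 + (17/4)x^2 - (3/2)x
(S_{2} + ∇) f = -8x^5 - (5/4)x^4 + (41/2)x^3 + (49/4)x^2 - (3/2)x


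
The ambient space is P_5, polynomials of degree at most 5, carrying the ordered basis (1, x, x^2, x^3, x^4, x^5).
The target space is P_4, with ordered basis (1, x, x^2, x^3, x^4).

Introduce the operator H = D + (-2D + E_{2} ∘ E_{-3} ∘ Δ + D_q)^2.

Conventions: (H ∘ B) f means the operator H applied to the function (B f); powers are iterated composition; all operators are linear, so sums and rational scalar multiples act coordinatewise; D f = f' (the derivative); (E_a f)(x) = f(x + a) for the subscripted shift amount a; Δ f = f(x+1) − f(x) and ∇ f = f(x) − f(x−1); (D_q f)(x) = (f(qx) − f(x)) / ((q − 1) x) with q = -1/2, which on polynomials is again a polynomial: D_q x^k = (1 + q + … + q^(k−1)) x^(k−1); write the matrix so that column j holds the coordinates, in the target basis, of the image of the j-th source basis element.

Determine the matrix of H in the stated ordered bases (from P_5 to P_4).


image of 1: 0
image of x: 1
image of x^2: 2x
image of x^3: 3x^2 + (27/8)x + 9/4
image of x^4: 4x^3 + (243/32)x^2 + (153/8)x + 21/8
image of x^5: 5x^4 + (1863/128)x^3 + (387/8)x^2 - (9/4)x - 251/16
each image's coordinates form column j of the matrix

the matrix is [[0, 1, 0, 9/4, 21/8, -251/16]; [0, 0, 2, 27/8, 153/8, -9/4]; [0, 0, 0, 3, 243/32, 387/8]; [0, 0, 0, 0, 4, 1863/128]; [0, 0, 0, 0, 0, 5]] (rows listed top to bottom)


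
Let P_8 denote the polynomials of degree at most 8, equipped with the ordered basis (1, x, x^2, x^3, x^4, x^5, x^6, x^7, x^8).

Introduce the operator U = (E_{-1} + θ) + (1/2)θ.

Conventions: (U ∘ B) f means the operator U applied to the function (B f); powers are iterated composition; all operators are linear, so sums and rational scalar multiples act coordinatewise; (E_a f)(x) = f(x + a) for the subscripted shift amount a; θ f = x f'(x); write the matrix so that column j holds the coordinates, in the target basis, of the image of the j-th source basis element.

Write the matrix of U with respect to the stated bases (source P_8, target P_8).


image of 1: 1
image of x: (5/2)x - 1
image of x^2: 4x^2 - 2x + 1
image of x^3: (11/2)x^3 - 3x^2 + 3x - 1
image of x^4: 7x^4 - 4x^3 + 6x^2 - 4x + 1
image of x^5: (17/2)x^5 - 5x^4 + 10x^3 - 10x^2 + 5x - 1
image of x^6: 10x^6 - 6x^5 + 15x^4 - 20x^3 + 15x^2 - 6x + 1
image of x^7: (23/2)x^7 - 7x^6 + 21x^5 - 35x^4 + 35x^3 - 21x^2 + 7x - 1
image of x^8: 13x^8 - 8x^7 + 28x^6 - 56x^5 + 70x^4 - 56x^3 + 28x^2 - 8x + 1
each image's coordinates form column j of the matrix

the matrix is [[1, -1, 1, -1, 1, -1, 1, -1, 1]; [0, 5/2, -2, 3, -4, 5, -6, 7, -8]; [0, 0, 4, -3, 6, -10, 15, -21, 28]; [0, 0, 0, 11/2, -4, 10, -20, 35, -56]; [0, 0, 0, 0, 7, -5, 15, -35, 70]; [0, 0, 0, 0, 0, 17/2, -6, 21, -56]; [0, 0, 0, 0, 0, 0, 10, -7, 28]; [0, 0, 0, 0, 0, 0, 0, 23/2, -8]; [0, 0, 0, 0, 0, 0, 0, 0, 13]] (rows listed top to bottom)


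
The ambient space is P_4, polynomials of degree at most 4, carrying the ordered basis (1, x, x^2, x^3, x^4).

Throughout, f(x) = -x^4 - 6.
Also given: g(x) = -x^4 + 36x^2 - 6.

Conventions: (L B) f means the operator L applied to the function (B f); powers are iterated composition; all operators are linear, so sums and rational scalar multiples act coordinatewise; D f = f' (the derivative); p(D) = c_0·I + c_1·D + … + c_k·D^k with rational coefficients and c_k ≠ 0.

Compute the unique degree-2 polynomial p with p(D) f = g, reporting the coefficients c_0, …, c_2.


p(D) = I − 3·D^2, i.e. c_0 = 1, c_1 = 0, c_2 = -3

D^0 f = -x^4 - 6
D^1 f = -4x^3
D^2 f = -12x^2
matching coefficients of g against c_0 f + c_1 Df + … from the top degree down determines the c_i
solution: c_0 = 1, c_1 = 0, c_2 = -3


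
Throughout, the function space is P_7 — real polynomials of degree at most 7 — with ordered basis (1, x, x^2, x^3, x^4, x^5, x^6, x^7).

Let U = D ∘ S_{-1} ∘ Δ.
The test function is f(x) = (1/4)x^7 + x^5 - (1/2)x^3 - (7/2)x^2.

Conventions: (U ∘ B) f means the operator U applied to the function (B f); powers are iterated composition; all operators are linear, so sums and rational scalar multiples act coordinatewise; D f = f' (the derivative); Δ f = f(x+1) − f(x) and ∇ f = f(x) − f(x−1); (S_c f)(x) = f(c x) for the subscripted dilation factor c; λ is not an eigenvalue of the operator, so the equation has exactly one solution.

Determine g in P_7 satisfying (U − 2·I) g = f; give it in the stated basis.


the result is g(x) = -(1/8)x^7 - (25/8)x^5 + (105/16)x^4 - (159/4)x^3 + (253/16)x^2 - (455/4)x + 623/16

write g with unknown coordinates in the stated basis and equate coefficients in (U − 2·I) g = f
solving from the highest basis element down gives g = -(1/8)x^7 - (25/8)x^5 + (105/16)x^4 - (159/4)x^3 + (253/16)x^2 - (455/4)x + 623/16
check: U g = -(21/4)x^5 + (105/8)x^4 - 80x^3 + (225/8)x^2 - (455/2)x + 623/8
so U g − 2·g = (1/4)x^7 + x^5 - (1/2)x^3 - (7/2)x^2 = f ✓


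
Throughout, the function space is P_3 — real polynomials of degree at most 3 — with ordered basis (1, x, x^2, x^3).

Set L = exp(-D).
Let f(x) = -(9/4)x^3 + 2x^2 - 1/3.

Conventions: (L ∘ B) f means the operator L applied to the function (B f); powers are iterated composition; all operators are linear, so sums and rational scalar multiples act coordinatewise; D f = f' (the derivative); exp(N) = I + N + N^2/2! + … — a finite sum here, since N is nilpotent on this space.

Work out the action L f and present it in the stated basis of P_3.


the image equals g(x) = -(9/4)x^3 + (35/4)x^2 - (43/4)x + 47/12

order-1 term: (27/4)x^2 - 4x
order-2 term: -(27/4)x + 2
order-3 term: 9/4
the series for exp(-D) f terminates at order 3
exp(-D) f = -(9/4)x^3 + (35/4)x^2 - (43/4)x + 47/12


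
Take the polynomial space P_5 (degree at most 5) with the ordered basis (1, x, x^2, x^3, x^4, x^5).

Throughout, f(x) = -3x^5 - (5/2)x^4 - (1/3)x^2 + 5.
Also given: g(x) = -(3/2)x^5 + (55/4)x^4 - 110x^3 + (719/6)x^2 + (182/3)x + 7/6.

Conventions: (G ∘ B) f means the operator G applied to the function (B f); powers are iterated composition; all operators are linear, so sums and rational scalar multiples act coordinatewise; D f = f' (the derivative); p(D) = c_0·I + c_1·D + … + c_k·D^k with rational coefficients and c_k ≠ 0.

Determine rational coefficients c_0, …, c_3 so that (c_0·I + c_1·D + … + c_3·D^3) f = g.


p(D) = (1/2)·I − D + 2·D^2 − D^3, i.e. c_0 = 1/2, c_1 = -1, c_2 = 2, c_3 = -1

D^0 f = -3x^5 - (5/2)x^4 - (1/3)x^2 + 5
D^1 f = -15x^4 - 10x^3 - (2/3)x
D^2 f = -60x^3 - 30x^2 - 2/3
D^3 f = -180x^2 - 60x
matching coefficients of g against c_0 f + c_1 Df + … from the top degree down determines the c_i
solution: c_0 = 1/2, c_1 = -1, c_2 = 2, c_3 = -1


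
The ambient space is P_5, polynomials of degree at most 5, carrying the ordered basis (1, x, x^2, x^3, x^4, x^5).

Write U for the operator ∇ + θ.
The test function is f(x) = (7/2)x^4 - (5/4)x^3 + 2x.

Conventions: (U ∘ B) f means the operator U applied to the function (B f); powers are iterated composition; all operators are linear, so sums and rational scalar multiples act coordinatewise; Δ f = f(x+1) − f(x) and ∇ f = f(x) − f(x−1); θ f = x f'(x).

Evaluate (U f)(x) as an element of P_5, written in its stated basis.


the result is g(x) = 14x^4 + (41/4)x^3 - (99/4)x^2 + (79/4)x - 11/4

∇ f = 14x^3 - (99/4)x^2 + (71/4)x - 11/4
θ f = 14x^4 - (15/4)x^3 + 2x
(∇ + θ) f = 14x^4 + (41/4)x^3 - (99/4)x^2 + (79/4)x - 11/4


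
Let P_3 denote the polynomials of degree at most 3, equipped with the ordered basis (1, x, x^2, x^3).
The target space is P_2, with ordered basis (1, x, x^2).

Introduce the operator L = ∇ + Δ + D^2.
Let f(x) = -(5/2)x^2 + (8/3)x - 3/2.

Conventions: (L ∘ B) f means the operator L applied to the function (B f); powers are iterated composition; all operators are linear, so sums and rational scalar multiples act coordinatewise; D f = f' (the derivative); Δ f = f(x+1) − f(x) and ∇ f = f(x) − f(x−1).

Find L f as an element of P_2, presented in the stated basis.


∇ f = -5x + 31/6
Δ f = -5x + 1/6
D f = -5x + 8/3
D D f = -5
(∇ + Δ + D^2) f = -10x + 1/3

the result is g(x) = -10x + 1/3


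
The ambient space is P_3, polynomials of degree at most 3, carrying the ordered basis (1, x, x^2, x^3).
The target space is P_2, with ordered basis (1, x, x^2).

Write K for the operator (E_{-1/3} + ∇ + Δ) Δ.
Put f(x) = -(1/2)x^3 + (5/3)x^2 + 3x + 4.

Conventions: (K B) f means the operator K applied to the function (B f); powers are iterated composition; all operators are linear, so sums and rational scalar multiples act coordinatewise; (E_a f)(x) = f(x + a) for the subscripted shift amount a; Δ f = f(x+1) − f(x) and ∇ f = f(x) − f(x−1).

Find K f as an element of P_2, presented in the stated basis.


the result is g(x) = -(3/2)x^2 - (19/6)x + 127/18

Δ f = -(3/2)x^2 + (11/6)x + 25/6
E_{-1/3} Δ f = -(3/2)x^2 + (17/6)x + 61/18
∇ Δ f = -3x + 10/3
Δ Δ f = -3x + 1/3
(E_{-1/3} + ∇ + Δ) Δ f = -(3/2)x^2 - (19/6)x + 127/18


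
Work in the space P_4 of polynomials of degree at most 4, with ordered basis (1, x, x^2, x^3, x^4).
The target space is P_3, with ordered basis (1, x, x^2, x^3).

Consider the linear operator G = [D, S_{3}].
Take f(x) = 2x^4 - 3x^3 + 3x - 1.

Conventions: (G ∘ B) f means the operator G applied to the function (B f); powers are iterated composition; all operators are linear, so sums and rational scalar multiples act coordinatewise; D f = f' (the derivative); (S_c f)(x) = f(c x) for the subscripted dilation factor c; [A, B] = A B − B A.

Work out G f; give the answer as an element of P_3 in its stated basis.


S_{3} f = 162x^4 - 81x^3 + 9x - 1
D S_{3} f = 648x^3 - 243x^2 + 9
D f = 8x^3 - 9x^2 + 3
S_{3} D f = 216x^3 - 81x^2 + 3
[D, S_{3}] f = 432x^3 - 162x^2 + 6

the image equals g(x) = 432x^3 - 162x^2 + 6


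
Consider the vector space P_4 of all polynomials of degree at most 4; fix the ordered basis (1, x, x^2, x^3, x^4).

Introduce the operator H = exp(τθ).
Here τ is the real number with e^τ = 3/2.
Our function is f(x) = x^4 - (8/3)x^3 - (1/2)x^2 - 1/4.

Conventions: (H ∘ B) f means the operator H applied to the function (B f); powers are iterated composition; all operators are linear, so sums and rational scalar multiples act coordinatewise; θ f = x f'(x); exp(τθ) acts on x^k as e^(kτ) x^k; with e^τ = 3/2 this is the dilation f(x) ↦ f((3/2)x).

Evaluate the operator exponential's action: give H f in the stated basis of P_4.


g(x) = (81/16)x^4 - 9x^3 - (9/8)x^2 - 1/4

exp(τθ) x^k = e^(kτ) x^k; with e^τ = 3/2 this sends x^k to (3/2)^k x^k
x^2 ↦ 9/4 x^2
x^3 ↦ 27/8 x^3
x^4 ↦ 81/16 x^4
applying this coordinatewise to f: exp(τθ) f = (81/16)x^4 - 9x^3 - (9/8)x^2 - 1/4


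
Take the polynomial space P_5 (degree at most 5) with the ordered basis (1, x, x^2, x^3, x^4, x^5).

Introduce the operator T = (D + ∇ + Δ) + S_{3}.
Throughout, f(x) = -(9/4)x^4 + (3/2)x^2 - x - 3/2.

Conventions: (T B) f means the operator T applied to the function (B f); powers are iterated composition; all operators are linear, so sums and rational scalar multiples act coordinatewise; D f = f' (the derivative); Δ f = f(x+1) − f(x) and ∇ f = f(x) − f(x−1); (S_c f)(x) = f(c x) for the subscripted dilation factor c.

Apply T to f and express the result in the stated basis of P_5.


the image equals g(x) = -(729/4)x^4 - 27x^3 + (27/2)x^2 - 12x - 9/2

D f = -9x^3 + 3x - 1
∇ f = -9x^3 + (27/2)x^2 - 6x - 1/4
Δ f = -9x^3 - (27/2)x^2 - 6x - 7/4
(D + ∇ + Δ) f = -27x^3 - 9x - 3
S_{3} f = -(729/4)x^4 + (27/2)x^2 - 3x - 3/2
((D + ∇ + Δ) + S_{3}) f = -(729/4)x^4 - 27x^3 + (27/2)x^2 - 12x - 9/2
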